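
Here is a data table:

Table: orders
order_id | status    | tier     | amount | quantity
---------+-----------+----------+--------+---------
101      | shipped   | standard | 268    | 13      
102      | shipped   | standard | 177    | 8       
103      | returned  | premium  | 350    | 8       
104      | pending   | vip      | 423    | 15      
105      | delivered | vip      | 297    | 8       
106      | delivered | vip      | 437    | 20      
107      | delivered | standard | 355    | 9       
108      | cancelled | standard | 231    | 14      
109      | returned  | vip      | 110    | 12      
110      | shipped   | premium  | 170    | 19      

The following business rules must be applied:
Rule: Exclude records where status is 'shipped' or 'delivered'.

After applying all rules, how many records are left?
4

Step 1: Count records to exclude
  - 3 (shipped) + 3 (delivered) = 6 records
Step 2: Total records: 10
Step 3: Remaining = 10 - 6 = 4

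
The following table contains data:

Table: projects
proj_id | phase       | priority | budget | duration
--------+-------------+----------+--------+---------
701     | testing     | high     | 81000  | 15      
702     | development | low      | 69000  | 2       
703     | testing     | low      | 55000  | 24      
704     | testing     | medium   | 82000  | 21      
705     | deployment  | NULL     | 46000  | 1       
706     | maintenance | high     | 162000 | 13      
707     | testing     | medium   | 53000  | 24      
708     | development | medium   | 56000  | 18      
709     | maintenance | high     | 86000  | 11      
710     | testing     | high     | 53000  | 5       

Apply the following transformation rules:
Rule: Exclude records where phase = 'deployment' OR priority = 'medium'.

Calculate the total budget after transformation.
506000

Step 1: Find records where phase = 'deployment' OR priority = 'medium'
Step 2: 4 records match, summing to 237000
Step 3: Original sum: 743000
Step 4: Remaining sum = 743000 - 237000 = 506000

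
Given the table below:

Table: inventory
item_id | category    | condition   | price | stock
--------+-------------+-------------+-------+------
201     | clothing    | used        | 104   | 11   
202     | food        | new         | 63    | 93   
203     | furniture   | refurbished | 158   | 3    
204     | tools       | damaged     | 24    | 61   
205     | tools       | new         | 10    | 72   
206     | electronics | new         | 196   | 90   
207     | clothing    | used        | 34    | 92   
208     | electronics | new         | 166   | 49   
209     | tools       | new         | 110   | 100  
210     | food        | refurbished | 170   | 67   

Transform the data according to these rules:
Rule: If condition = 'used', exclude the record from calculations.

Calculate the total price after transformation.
897

Step 1: Identify records where condition = 'used'
Step 2: The excluded records sum to 138
Step 3: Original total price = 1035
Step 4: Remaining total = 1035 - 138 = 897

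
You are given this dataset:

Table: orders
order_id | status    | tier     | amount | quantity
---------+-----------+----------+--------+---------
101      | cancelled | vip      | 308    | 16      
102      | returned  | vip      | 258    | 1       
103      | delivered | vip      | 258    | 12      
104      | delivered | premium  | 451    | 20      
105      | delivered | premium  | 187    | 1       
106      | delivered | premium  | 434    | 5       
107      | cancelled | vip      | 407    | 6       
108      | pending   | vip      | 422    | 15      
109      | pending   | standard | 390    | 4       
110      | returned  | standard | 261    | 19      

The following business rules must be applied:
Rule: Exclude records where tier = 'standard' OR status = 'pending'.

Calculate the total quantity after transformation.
61

Step 1: Find records where tier = 'standard' OR status = 'pending'
Step 2: 3 records match, summing to 38
Step 3: Original sum: 99
Step 4: Remaining sum = 99 - 38 = 61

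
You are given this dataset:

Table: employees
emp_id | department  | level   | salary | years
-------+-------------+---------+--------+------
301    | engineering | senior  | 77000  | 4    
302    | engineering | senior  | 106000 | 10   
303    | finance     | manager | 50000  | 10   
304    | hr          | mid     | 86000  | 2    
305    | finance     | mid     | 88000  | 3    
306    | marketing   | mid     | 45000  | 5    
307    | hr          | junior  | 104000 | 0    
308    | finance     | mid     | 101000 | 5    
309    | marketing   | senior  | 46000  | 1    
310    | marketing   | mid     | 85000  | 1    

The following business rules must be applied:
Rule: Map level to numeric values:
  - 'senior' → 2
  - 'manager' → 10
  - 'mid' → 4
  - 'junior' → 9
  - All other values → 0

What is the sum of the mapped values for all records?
45

Step 1: Apply mapping to each record
Step 2: Count by status:
  'senior': 3 records × 2 = 6
  'manager': 1 records × 10 = 10
  'mid': 5 records × 4 = 20
  'junior': 1 records × 9 = 9
Step 3: Sum all mapped values = 45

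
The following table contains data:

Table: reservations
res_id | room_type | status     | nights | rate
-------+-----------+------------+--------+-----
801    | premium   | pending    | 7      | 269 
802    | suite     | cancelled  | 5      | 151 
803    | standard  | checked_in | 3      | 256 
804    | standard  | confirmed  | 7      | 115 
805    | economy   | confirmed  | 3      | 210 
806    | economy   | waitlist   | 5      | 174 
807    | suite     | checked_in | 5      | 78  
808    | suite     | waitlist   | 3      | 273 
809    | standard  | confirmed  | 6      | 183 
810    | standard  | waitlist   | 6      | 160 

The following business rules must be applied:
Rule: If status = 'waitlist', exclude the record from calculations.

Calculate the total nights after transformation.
36

Step 1: Identify records where status = 'waitlist'
Step 2: The excluded records sum to 14
Step 3: Original total nights = 50
Step 4: Remaining total = 50 - 14 = 36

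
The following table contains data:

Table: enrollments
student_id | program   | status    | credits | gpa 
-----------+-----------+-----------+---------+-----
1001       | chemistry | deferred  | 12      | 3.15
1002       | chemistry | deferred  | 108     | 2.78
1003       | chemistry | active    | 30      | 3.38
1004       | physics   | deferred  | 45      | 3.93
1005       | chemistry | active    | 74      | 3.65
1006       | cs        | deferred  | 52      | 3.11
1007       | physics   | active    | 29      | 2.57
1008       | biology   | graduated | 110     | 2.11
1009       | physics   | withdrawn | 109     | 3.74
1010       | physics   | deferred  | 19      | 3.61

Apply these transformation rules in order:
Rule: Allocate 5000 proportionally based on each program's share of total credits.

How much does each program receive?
biology: 935.37, chemistry: 1904.76, cs: 442.18, physics: 1717.69

Step 1: Calculate total credits = 588
Step 2: Calculate each program's proportion:
  biology: 110/588 = 18.71% → 935.37
  chemistry: 224/588 = 38.10% → 1904.76
  cs: 52/588 = 8.84% → 442.18
  physics: 202/588 = 34.35% → 1717.69
Step 3: Verify: sum of allocations ≈ 5000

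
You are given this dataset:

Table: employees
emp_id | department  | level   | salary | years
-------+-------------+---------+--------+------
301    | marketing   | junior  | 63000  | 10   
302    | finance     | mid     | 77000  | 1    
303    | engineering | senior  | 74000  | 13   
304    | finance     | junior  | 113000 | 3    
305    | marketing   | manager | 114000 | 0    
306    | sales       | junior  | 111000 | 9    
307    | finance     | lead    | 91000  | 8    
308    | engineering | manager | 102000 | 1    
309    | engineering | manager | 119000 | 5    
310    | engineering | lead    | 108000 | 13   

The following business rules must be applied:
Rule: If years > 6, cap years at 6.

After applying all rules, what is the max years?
6

Step 1: Original maximum years = 13
Step 2: Apply cap at 6
Step 3: 5 records had years > 6 and were capped
Step 4: Maximum after transformation = 6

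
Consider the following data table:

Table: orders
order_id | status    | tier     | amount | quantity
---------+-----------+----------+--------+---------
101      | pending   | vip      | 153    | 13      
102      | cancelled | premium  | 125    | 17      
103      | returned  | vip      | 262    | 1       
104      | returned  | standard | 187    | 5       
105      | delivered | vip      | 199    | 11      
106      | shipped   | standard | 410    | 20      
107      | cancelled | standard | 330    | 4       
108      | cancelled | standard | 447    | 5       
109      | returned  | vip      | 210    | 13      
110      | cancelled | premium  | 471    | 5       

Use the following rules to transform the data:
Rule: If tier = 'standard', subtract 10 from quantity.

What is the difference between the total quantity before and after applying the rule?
40

Step 1: Original sum of quantity = 94
Step 2: 4 records have tier = 'standard'
Step 3: Each affected record changes by -10
Step 4: Total change = 4 × -10 = -40
Step 5: New sum = 94 + -40 = 54
Step 6: Difference = |54 - 94| = 40
        (Sum decreased by 40)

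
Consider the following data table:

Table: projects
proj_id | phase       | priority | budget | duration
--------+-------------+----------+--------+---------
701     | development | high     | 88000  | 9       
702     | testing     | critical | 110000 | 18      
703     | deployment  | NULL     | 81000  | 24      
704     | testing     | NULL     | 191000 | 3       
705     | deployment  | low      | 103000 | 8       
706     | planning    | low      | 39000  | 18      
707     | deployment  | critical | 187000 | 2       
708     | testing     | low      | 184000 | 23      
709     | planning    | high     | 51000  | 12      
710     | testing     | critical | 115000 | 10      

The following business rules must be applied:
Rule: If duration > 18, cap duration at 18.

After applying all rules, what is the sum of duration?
116

Step 1: 2 records have duration > 18
Step 2: These records originally summed to 47
Step 3: After capping: 2 × 18 = 36
Step 4: Unaffected records sum: 80
Step 5: Final sum = 36 + 80 = 116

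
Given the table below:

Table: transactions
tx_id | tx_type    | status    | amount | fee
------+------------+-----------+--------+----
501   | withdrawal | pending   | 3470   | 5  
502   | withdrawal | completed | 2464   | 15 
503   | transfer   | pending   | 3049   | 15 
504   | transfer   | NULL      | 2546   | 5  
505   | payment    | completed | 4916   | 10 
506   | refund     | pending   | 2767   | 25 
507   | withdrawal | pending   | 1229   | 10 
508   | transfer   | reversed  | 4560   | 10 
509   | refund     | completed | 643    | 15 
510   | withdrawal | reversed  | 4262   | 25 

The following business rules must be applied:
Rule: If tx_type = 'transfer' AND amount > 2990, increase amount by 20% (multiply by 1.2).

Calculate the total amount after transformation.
31427.8

Step 1: Find records where tx_type = 'transfer' AND amount > 2990
Step 2: 2 records match, summing to 7609
Step 3: After multiplier: 7609 × 1.2 = 9130.8
Step 4: Unaffected records sum: 22297
Step 5: Final sum = 9130.8 + 22297 = 31427.8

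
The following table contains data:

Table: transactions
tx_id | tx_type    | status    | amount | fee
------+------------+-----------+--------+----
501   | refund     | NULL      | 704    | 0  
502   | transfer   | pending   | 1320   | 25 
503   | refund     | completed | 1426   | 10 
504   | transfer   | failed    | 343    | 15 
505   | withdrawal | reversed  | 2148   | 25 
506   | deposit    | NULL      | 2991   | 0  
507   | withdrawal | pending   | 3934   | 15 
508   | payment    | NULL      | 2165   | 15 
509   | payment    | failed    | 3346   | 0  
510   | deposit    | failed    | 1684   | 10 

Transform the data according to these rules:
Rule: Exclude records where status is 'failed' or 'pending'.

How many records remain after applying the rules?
5

Step 1: Count records to exclude
  - 3 (failed) + 2 (pending) = 5 records
Step 2: Total records: 10
Step 3: Remaining = 10 - 5 = 5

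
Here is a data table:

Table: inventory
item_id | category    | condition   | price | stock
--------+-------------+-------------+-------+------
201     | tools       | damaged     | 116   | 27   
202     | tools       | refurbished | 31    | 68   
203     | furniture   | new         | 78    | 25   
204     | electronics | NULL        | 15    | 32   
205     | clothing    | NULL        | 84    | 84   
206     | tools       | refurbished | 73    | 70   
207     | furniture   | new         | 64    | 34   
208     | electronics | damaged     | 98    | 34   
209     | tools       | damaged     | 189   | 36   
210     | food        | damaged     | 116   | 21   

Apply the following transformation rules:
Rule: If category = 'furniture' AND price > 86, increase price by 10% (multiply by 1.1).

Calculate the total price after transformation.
864

Step 1: Find records where category = 'furniture' AND price > 86
Step 2: 0 records match, summing to 0
Step 3: After multiplier: 0 × 1.1 = 0.0
Step 4: Unaffected records sum: 864
Step 5: Final sum = 0.0 + 864 = 864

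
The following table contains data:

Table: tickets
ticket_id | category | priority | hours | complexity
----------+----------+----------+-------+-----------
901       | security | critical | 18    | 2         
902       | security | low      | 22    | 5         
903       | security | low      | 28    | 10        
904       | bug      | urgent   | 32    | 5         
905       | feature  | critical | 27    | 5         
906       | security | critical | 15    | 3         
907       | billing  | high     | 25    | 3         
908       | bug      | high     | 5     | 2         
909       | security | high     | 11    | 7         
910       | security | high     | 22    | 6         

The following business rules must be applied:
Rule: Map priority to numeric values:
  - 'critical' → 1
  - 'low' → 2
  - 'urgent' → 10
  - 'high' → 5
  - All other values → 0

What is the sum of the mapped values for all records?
37

Step 1: Apply mapping to each record
Step 2: Count by status:
  'critical': 3 records × 1 = 3
  'low': 2 records × 2 = 4
  'urgent': 1 records × 10 = 10
  'high': 4 records × 5 = 20
Step 3: Sum all mapped values = 37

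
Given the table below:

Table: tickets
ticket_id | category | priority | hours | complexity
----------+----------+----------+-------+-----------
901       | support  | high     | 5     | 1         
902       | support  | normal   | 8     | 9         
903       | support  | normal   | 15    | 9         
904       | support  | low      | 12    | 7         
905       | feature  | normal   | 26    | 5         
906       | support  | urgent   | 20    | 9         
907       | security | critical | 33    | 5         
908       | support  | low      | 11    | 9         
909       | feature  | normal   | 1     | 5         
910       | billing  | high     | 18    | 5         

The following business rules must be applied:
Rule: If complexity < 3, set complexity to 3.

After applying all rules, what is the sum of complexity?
66

Step 1: 1 records have complexity < 3
Step 2: These records originally summed to 1
Step 3: After setting to minimum: 1 × 3 = 3
Step 4: Unaffected records sum: 63
Step 5: Final sum = 3 + 63 = 66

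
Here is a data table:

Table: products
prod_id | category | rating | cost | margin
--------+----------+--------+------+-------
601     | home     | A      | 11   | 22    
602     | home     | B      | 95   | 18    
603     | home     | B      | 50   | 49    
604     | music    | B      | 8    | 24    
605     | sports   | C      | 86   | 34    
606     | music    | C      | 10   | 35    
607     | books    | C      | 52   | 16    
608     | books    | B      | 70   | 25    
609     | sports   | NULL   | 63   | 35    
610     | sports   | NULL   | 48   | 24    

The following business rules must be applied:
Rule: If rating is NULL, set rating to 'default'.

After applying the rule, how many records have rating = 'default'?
2

Step 1: Count records where rating IS NULL
Step 2: Found 2 records with NULL rating
Step 3: These records will have rating set to 'default'
Step 4: Records already having rating = 'default': 0
Step 5: Answer: 2 + 0 = 2 records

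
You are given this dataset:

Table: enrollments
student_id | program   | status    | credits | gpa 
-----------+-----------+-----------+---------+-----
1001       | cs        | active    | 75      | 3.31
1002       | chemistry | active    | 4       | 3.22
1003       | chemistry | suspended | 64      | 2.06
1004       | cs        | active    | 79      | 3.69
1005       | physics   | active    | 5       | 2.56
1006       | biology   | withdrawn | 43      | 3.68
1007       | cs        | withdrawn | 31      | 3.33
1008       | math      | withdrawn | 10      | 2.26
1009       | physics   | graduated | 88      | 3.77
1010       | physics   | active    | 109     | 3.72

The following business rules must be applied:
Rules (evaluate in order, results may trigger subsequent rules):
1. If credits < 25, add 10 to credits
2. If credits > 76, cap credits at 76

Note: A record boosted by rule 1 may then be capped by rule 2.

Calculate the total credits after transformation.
490

Step 1: Apply rule 1 to records with credits < 25
  - 3 records get bonus of 10
  - Of these, 0 records then exceed 76 and get capped
Step 2: Apply rule 2 to records with credits > 76
  - 3 records (original) are capped
Step 3: Calculate final sum = 490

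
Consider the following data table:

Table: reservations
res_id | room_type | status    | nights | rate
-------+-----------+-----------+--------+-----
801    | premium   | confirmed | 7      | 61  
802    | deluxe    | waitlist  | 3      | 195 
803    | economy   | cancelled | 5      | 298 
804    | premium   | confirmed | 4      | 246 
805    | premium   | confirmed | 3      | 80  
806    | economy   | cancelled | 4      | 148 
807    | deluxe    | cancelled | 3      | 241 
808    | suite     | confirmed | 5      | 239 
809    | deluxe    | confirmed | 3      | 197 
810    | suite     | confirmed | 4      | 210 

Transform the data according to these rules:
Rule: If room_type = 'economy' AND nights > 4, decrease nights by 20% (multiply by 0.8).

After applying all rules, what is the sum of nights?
40.0

Step 1: Find records where room_type = 'economy' AND nights > 4
Step 2: 1 records match, summing to 5
Step 3: After multiplier: 5 × 0.8 = 4.0
Step 4: Unaffected records sum: 36
Step 5: Final sum = 4.0 + 36 = 40.0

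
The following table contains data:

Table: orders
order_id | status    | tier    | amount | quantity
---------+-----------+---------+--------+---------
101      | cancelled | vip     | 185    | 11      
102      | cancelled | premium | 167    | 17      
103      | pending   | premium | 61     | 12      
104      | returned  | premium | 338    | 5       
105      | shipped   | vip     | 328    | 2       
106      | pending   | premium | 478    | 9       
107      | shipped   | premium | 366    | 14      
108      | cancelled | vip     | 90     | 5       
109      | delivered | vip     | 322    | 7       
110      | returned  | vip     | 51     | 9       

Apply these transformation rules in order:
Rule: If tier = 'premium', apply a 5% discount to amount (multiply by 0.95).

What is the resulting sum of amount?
2315.5

Step 1: Records with tier = 'premium' have total amount = 1410
Step 2: Apply multiplier: 1410 × 0.95 = 1339.5
Step 3: Other records total: 976
Step 4: Final sum = 1339.5 + 976 = 2315.5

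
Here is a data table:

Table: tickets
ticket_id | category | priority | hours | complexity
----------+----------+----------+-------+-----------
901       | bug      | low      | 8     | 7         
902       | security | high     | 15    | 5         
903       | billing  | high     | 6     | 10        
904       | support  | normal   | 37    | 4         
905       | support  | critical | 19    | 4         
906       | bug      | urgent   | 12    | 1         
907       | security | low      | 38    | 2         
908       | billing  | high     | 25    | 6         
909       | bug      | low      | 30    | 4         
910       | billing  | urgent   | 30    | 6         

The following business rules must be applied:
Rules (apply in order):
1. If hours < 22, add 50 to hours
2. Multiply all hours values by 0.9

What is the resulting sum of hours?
423.0

Step 1: Apply Rule 1 - Add 50 to records with hours < 22
  - 5 records affected: 60 + (5 × 50) = 310
  - Unaffected records: 160
  - Sum after Rule 1: 470
Step 2: Apply Rule 2 - Multiply all by 0.9
  - 470 × 0.9 = 423.0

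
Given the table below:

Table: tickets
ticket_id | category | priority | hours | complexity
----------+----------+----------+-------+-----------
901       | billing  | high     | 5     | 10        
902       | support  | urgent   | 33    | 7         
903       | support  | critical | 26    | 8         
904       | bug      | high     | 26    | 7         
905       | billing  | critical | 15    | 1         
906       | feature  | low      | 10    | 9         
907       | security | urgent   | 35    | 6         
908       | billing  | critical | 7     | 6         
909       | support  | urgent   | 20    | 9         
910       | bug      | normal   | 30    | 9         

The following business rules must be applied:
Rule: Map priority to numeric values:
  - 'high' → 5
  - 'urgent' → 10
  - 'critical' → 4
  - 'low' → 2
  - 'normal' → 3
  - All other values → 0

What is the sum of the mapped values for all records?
57

Step 1: Apply mapping to each record
Step 2: Count by status:
  'high': 2 records × 5 = 10
  'urgent': 3 records × 10 = 30
  'critical': 3 records × 4 = 12
  'low': 1 records × 2 = 2
  'normal': 1 records × 3 = 3
Step 3: Sum all mapped values = 57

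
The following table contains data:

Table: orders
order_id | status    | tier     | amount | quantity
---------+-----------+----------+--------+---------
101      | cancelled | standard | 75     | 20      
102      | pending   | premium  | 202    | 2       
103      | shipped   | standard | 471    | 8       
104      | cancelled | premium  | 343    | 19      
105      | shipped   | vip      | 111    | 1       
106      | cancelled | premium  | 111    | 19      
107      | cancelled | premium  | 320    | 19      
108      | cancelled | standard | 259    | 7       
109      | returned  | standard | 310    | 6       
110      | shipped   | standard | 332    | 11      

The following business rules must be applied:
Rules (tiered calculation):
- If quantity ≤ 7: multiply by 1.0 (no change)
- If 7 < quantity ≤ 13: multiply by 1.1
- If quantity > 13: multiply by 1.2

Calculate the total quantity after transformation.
129.3

Step 1: Tier 1 (quantity ≤ 7): 4 records, sum = 16 × 1.0 = 16.0
Step 2: Tier 2 (7 < quantity ≤ 13): 2 records, sum = 19 × 1.1 = 20.9
Step 3: Tier 3 (quantity > 13): 4 records, sum = 77 × 1.2 = 92.4
Step 4: Final sum = 16.0 + 20.9 + 92.4 = 129.3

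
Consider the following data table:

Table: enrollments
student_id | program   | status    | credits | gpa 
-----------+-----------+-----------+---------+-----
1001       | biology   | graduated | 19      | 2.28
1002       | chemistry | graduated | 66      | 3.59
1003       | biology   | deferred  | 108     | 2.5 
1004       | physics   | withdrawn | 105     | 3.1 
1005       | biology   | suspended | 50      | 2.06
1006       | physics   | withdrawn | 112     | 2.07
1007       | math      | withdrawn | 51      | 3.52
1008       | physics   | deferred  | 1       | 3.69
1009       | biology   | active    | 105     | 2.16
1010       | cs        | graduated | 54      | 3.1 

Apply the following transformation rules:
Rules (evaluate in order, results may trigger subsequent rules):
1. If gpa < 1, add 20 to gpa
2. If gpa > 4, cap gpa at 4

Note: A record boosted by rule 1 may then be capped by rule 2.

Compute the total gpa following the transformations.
28.07

Step 1: Apply rule 1 to records with gpa < 1
  - 0 records get bonus of 20
  - Of these, 0 records then exceed 4 and get capped
Step 2: Apply rule 2 to records with gpa > 4
  - 0 records (original) are capped
Step 3: Calculate final sum = 28.07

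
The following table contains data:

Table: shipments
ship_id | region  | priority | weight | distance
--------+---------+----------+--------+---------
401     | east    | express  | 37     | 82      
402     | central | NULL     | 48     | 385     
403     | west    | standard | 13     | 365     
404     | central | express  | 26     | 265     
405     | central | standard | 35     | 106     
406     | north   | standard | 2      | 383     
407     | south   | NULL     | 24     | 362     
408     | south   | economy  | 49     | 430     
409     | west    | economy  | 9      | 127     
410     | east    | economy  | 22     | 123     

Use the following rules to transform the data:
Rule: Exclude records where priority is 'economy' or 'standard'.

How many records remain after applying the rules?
4

Step 1: Count records to exclude
  - 3 (economy) + 3 (standard) = 6 records
Step 2: Total records: 10
Step 3: Remaining = 10 - 6 = 4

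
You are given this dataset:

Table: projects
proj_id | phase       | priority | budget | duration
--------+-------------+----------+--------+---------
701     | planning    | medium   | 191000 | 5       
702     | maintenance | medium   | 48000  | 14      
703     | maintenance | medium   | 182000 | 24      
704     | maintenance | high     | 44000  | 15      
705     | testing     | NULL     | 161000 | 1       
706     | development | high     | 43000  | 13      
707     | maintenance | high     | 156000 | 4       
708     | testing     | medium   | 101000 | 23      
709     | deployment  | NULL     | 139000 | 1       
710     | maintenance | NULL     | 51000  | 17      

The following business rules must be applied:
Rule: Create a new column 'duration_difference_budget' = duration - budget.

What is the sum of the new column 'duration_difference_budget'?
-1115883

Step 1: For each record, compute duration - budget
Example calculations:
  5 - 191000 = -190995
  14 - 48000 = -47986
  24 - 182000 = -181976
  ...
Step 2: Sum all derived values
Step 3: Total = -1115883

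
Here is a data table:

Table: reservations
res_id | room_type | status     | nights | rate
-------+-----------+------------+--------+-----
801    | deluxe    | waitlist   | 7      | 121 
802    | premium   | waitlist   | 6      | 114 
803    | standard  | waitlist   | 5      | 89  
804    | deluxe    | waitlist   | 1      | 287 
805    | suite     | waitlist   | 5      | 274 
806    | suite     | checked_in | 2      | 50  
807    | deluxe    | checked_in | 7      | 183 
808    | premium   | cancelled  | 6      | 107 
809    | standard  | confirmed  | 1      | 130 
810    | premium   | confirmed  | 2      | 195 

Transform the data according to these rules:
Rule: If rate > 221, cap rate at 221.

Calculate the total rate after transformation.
1431

Step 1: 2 records have rate > 221
Step 2: These records originally summed to 561
Step 3: After capping: 2 × 221 = 442
Step 4: Unaffected records sum: 989
Step 5: Final sum = 442 + 989 = 1431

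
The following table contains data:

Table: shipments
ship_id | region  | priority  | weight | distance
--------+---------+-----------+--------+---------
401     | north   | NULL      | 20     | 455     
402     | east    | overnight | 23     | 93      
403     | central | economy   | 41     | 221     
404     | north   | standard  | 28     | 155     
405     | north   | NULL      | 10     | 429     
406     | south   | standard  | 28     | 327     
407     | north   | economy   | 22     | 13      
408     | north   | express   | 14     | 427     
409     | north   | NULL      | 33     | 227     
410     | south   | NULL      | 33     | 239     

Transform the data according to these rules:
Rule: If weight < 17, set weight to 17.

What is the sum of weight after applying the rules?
262

Step 1: 2 records have weight < 17
Step 2: These records originally summed to 24
Step 3: After setting to minimum: 2 × 17 = 34
Step 4: Unaffected records sum: 228
Step 5: Final sum = 34 + 228 = 262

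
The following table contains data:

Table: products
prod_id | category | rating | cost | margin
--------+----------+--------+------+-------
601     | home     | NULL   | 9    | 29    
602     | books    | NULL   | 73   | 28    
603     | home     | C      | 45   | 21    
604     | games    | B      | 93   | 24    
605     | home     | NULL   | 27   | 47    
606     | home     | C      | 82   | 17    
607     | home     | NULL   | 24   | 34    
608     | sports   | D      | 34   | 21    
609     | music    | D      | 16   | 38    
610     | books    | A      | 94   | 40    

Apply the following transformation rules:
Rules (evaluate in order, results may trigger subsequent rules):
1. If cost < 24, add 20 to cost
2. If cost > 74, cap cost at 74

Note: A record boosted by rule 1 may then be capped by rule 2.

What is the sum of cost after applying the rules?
490

Step 1: Apply rule 1 to records with cost < 24
  - 2 records get bonus of 20
  - Of these, 0 records then exceed 74 and get capped
Step 2: Apply rule 2 to records with cost > 74
  - 3 records (original) are capped
Step 3: Calculate final sum = 490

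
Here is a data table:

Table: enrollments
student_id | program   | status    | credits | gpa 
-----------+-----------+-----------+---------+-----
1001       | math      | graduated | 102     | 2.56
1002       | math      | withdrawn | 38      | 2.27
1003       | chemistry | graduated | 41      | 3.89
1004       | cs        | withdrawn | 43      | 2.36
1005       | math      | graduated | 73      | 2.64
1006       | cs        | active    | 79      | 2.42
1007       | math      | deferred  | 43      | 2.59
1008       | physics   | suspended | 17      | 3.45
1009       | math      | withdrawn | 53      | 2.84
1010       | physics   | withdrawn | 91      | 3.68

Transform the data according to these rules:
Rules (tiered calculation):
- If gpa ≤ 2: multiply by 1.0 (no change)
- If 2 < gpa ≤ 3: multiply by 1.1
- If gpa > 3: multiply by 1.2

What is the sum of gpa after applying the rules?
32.67

Step 1: Tier 1 (gpa ≤ 2): 0 records, sum = 0 × 1.0 = 0.0
Step 2: Tier 2 (2 < gpa ≤ 3): 7 records, sum = 17.68 × 1.1 = 19.45
Step 3: Tier 3 (gpa > 3): 3 records, sum = 11.02 × 1.2 = 13.22
Step 4: Final sum = 0.0 + 19.45 + 13.22 = 32.67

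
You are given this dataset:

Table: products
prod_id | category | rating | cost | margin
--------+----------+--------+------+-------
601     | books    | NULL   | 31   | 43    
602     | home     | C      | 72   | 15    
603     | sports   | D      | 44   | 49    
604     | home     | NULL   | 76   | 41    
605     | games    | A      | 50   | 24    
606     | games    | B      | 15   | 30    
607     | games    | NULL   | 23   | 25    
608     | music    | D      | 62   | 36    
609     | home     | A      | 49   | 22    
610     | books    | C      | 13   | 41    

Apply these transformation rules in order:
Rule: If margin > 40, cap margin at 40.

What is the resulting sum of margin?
312

Step 1: 4 records have margin > 40
Step 2: These records originally summed to 174
Step 3: After capping: 4 × 40 = 160
Step 4: Unaffected records sum: 152
Step 5: Final sum = 160 + 152 = 312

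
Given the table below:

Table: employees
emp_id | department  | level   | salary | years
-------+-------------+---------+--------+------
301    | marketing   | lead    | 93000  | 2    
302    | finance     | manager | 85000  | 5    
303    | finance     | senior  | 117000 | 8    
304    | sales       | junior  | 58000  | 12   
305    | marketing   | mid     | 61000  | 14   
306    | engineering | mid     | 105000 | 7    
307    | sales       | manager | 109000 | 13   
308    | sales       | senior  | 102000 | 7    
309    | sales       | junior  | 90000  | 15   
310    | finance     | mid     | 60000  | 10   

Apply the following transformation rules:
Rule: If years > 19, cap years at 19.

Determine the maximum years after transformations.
15

Step 1: Original maximum years = 15
Step 2: Check cap of 19 against maximum
Step 3: No records exceed the cap (max 15 <= cap 19), so no capping applies
Step 4: Maximum after transformation = 15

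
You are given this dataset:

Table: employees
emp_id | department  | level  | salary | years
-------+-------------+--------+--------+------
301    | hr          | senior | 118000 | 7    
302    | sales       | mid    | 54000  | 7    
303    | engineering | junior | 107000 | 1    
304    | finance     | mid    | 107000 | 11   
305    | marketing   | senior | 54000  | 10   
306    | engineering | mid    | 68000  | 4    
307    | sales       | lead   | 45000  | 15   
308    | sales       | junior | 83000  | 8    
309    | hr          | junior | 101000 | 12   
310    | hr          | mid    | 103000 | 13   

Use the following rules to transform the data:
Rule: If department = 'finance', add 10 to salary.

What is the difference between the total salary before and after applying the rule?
10

Step 1: Original sum of salary = 840000
Step 2: 1 records have department = 'finance'
Step 3: Each affected record changes by 10
Step 4: Total change = 1 × 10 = 10
Step 5: New sum = 840000 + 10 = 840010
Step 6: Difference = |840010 - 840000| = 10
        (Sum increased by 10)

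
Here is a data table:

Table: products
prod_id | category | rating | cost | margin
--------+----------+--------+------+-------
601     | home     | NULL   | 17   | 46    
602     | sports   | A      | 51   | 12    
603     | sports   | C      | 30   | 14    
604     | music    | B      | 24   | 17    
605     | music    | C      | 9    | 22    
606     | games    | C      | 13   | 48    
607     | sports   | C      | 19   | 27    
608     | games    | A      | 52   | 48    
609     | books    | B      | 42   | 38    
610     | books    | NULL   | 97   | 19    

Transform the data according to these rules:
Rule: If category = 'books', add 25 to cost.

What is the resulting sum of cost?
404

Step 1: Count records where category = 'books': 2
Step 2: Total bonus added: 2 × 25 = 50
Step 3: Original sum of cost: 354
Step 4: Final sum = 354 + 50 = 404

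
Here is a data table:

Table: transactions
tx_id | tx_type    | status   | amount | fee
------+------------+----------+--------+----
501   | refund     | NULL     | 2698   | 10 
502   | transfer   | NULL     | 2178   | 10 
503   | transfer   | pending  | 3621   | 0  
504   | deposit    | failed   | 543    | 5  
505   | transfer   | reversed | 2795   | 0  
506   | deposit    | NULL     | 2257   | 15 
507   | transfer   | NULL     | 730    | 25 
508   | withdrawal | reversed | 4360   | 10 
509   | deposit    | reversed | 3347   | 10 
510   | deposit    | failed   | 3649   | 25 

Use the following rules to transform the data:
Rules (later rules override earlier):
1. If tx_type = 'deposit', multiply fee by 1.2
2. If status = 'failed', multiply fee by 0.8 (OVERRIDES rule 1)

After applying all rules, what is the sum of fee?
109.0

Step 1: Rule 2 takes priority for records with status = 'failed'
  - 2 records: 30 × 0.8 = 24.0
Step 2: Rule 1 applies to remaining records with tx_type = 'deposit'
  - 2 records: 25 × 1.2 = 30.0
Step 3: Other records unchanged: 55
Step 4: Final sum = 24.0 + 30.0 + 55 = 109.0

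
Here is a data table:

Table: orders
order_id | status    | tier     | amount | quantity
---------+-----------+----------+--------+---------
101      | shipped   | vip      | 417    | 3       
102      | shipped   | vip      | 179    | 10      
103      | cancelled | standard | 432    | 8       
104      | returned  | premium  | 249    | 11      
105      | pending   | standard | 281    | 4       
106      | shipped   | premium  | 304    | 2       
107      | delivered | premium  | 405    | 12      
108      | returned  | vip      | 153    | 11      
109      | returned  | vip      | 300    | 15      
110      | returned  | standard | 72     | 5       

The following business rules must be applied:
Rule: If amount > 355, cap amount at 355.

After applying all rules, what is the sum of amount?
2603

Step 1: 3 records have amount > 355
Step 2: These records originally summed to 1254
Step 3: After capping: 3 × 355 = 1065
Step 4: Unaffected records sum: 1538
Step 5: Final sum = 1065 + 1538 = 2603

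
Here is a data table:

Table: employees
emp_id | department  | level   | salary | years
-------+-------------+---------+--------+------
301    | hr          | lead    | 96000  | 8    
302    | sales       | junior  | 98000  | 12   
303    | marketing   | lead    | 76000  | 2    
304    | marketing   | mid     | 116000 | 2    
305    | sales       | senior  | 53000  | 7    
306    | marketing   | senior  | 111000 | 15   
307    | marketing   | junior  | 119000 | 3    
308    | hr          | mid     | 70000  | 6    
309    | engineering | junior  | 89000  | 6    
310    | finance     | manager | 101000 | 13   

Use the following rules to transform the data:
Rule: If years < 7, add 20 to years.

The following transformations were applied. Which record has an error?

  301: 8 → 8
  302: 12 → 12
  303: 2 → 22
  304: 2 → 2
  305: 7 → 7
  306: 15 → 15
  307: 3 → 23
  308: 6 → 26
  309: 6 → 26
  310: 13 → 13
Record 304 has an error. The correct transformed value should be 22, not 2.

Step 1: Check each record against the rule
Step 2: Record 304 has years = 2
Step 3: Since 2 < 7, the bonus should have been applied
Step 4: Correct value = 22, but claimed value = 2
Conclusion: Record 304 has the error.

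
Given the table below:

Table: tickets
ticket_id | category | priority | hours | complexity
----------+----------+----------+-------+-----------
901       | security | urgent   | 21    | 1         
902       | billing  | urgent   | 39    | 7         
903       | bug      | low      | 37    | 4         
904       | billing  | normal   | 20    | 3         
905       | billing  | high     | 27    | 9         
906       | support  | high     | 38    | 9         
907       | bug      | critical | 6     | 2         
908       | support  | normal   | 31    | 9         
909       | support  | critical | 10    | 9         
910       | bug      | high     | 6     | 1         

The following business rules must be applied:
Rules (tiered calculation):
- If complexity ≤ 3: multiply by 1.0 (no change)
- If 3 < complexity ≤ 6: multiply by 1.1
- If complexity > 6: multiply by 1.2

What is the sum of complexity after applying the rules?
63.0

Step 1: Tier 1 (complexity ≤ 3): 4 records, sum = 7 × 1.0 = 7.0
Step 2: Tier 2 (3 < complexity ≤ 6): 1 records, sum = 4 × 1.1 = 4.4
Step 3: Tier 3 (complexity > 6): 5 records, sum = 43 × 1.2 = 51.6
Step 4: Final sum = 7.0 + 4.4 + 51.6 = 63.0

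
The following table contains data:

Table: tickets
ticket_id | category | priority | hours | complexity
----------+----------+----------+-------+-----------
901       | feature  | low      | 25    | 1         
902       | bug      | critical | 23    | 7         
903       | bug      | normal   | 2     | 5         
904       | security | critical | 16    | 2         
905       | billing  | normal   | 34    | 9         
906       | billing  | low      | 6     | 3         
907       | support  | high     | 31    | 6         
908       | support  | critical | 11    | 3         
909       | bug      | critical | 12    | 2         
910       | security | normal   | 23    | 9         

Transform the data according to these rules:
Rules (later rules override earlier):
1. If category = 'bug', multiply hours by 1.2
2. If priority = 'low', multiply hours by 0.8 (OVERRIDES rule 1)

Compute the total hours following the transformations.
184.2

Step 1: Rule 2 takes priority for records with priority = 'low'
  - 2 records: 31 × 0.8 = 24.8
Step 2: Rule 1 applies to remaining records with category = 'bug'
  - 3 records: 37 × 1.2 = 44.4
Step 3: Other records unchanged: 115
Step 4: Final sum = 24.8 + 44.4 + 115 = 184.2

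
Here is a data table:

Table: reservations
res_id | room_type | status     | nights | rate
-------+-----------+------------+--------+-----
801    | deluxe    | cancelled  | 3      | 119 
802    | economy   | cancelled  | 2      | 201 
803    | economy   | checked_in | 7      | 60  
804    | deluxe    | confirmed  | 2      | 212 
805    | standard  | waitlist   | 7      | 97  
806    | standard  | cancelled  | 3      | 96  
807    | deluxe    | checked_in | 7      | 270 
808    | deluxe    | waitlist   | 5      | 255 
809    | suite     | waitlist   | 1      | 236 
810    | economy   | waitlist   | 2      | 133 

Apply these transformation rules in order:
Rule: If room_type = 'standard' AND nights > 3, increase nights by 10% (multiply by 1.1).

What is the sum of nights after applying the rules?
39.7

Step 1: Find records where room_type = 'standard' AND nights > 3
Step 2: 1 records match, summing to 7
Step 3: After multiplier: 7 × 1.1 = 7.7
Step 4: Unaffected records sum: 32
Step 5: Final sum = 7.7 + 32 = 39.7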